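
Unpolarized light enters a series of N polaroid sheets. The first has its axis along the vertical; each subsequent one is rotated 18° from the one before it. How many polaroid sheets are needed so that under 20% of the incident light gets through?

N = 11

First polarizer halves the unpolarized light: factor 1/2.
Each further stage multiplies by cos²(18°) = 0.9045.
After N polarizers: T = 0.5·0.9045^(N−1). Require T < 0.20 ⇒ N−1 > ln(0.20/0.5)/ln(0.9045) = 9.13, so N−1 ≥ 10 and N = 11.
Check: N=11 gives T = 0.1833 < 0.20; N=10 gives T = 0.2026.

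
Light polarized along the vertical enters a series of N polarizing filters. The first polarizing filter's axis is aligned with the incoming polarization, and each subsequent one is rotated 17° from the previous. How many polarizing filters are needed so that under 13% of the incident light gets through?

N = 24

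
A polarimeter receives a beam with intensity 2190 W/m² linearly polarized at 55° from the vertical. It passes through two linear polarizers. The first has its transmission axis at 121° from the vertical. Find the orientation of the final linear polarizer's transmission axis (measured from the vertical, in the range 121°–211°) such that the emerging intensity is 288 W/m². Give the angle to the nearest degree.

θ ≈ 148°

I₁ = I₀ cos²(121° − 55°) = I₀ cos²(66°) = 0.1654 I₀.
Target fraction: 288 / 2190 W/m² = 0.1315 of I₀.
Need I₂/I₀ = 0.1315, so cos²(θ − 121°) = 0.1315 / 0.1654 = 0.7949.
θ − 121° = arccos(√0.7949) = 26.9°, giving θ ≈ 121 + 26.9 = 147.9°.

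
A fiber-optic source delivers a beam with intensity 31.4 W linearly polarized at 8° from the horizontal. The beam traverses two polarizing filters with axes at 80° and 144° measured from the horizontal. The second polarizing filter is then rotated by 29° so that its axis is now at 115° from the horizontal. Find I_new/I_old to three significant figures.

I_new/I_old ≈ 3.49

Before rotation:
I₁ = I₀ cos²(80° − 8°) = I₀ cos²(72°) = 0.09549 I₀.
I₂ = I₁ cos²(144° − 80°) = 0.09549 I₀ · cos²(64°) = 0.01835 I₀.
After rotation:
I₁ = I₀ cos²(80° − 8°) = I₀ cos²(72°) = 0.09549 I₀.
I₂ = I₁ cos²(115° − 80°) = 0.09549 I₀ · cos²(35°) = 0.06408 I₀.
Ratio = 0.06408 / 0.01835 = 3.492.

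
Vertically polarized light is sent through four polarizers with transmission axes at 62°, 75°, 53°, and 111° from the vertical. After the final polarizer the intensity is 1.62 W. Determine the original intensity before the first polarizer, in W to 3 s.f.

I₀ ≈ 32.1 W

By Malus's law, I₁ = I₀ cos²(62° − 0°) = I₀ cos²(62°) = 0.2204 I₀.
I₂ = I₁ cos²(75° − 62°) = 0.2204 I₀ · cos²(13°) = 0.2093 I₀.
I₃ = I₂ cos²(53° − 75°) = 0.2093 I₀ · cos²(22°) = 0.1799 I₀.
I₄ = I₃ cos²(111° − 53°) = 0.1799 I₀ · cos²(58°) = 0.05051 I₀.
So 1.62 W = 0.05051 I₀, giving I₀ = 1.62/0.05051 = 32.07 W.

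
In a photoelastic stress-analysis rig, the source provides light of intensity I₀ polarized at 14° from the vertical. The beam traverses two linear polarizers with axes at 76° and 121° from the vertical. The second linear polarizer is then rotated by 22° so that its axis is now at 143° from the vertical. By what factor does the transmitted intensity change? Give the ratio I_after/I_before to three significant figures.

I_new/I_old ≈ 0.305

Before rotation:
By Malus's law, I₁ = I₀ cos²(76° − 14°) = I₀ cos²(62°) = 0.2204 I₀.
I₂ = I₁ cos²(121° − 76°) = 0.2204 I₀ · cos²(45°) = 0.1102 I₀.
After rotation:
I₁ = I₀ cos²(76° − 14°) = I₀ cos²(62°) = 0.2204 I₀.
I₂ = I₁ cos²(143° − 76°) = 0.2204 I₀ · cos²(67°) = 0.03365 I₀.
Ratio = 0.03365 / 0.1102 = 0.3053.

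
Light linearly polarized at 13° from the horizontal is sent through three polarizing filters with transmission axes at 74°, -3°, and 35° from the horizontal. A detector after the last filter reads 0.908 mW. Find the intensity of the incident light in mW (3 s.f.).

I₀ ≈ 123 mW

By Malus's law, I₁ = I₀ cos²(74° − 13°) = I₀ cos²(61°) = 0.235 I₀.
I₂ = I₁ cos²(-3° − 74°) = 0.235 I₀ · cos²(77°) = 0.01189 I₀.
I₃ = I₂ cos²(35° + 3°) = 0.01189 I₀ · cos²(38°) = 0.007386 I₀.
So 0.908 mW = 0.007386 I₀, giving I₀ = 0.908/0.007386 = 122.9 mW.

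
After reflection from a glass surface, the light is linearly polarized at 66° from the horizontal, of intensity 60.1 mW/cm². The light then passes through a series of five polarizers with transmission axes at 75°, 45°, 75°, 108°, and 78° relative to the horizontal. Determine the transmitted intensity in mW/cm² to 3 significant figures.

I ≈ 17.4 mW/cm²

I₁ = 60.1 mW/cm² · cos²(9°) = 58.63 mW/cm².
I₂ = I₁ · cos²(30°) = 58.63 · 0.75 = 43.97 mW/cm².
I₃ = I₂ · cos²(30°) = 43.97 · 0.75 = 32.98 mW/cm².
I₄ = I₃ · cos²(33°) = 32.98 · 0.7034 = 23.2 mW/cm².
I₅ = I₄ · cos²(30°) = 23.2 · 0.75 = 17.4 mW/cm².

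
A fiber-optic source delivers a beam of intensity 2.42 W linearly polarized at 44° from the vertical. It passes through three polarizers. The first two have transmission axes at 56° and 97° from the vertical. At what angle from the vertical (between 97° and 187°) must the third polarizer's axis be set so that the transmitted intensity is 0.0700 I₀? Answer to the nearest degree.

I₁ = I₀ cos²(56° − 44°) = I₀ cos²(12°) = 0.9568 I₀.
I₂ = I₁ cos²(97° − 56°) = 0.9568 I₀ · cos²(41°) = 0.545 I₀.
Need I₃/I₀ = 0.07, so cos²(θ − 97°) = 0.07 / 0.545 = 0.1284.
θ − 97° = arccos(√0.1284) = 69.0°, giving θ ≈ 97 + 69.0 = 166.0°.

θ ≈ 166°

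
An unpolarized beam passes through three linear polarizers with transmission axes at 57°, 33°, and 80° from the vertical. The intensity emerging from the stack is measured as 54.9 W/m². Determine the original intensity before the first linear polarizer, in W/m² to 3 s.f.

I₀ ≈ 283 W/m²

Unpolarized light through the first polarizer → I₁ = ½ I₀, now polarized at 57°.
I₂ = I₁ cos²(33° − 57°) = 0.5 I₀ · cos²(24°) = 0.4173 I₀.
I₃ = I₂ cos²(80° − 33°) = 0.4173 I₀ · cos²(47°) = 0.1941 I₀.
So 54.9 W/m² = 0.1941 I₀, giving I₀ = 54.9/0.1941 = 282.9 W/m².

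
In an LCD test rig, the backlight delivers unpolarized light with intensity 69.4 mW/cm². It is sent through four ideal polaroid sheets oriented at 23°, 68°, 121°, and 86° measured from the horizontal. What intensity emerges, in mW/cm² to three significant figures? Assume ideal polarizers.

I ≈ 4.22 mW/cm²

Unpolarized light through the first polarizer → I₁ = 69.4 mW/cm²/2 = 34.7 mW/cm², polarized at 23°.
I₂ = I₁ · cos²(45°) = 34.7 · 0.5 = 17.35 mW/cm².
I₃ = I₂ · cos²(53°) = 17.35 · 0.3622 = 6.284 mW/cm².
I₄ = I₃ · cos²(35°) = 6.284 · 0.671 = 4.217 mW/cm².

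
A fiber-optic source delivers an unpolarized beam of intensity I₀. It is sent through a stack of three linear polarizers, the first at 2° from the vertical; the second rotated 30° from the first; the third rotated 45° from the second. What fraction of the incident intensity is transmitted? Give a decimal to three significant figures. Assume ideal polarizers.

Unpolarized light through the first polarizer → I₁ = ½ I₀, now polarized at 2°.
I₂ = I₁ cos²(30°) = 0.5 · 0.75 I₀ = 0.375 I₀.
I₃ = I₂ cos²(45°) = 0.375 · 0.5 I₀ = 0.1875 I₀.
Transmitted fraction = 0.1875.

≈ 0.188 I₀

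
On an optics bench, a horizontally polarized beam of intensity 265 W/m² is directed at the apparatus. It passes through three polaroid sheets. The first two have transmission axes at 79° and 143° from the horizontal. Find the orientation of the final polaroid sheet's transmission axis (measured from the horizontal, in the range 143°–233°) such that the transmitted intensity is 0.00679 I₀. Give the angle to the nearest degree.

θ ≈ 153°

I₁ = I₀ cos²(79° − 0°) = I₀ cos²(79°) = 0.03641 I₀.
I₂ = I₁ cos²(143° − 79°) = 0.03641 I₀ · cos²(64°) = 0.006997 I₀.
Need I₃/I₀ = 0.00679, so cos²(θ − 143°) = 0.00679 / 0.006997 = 0.9705.
θ − 143° = arccos(√0.9705) = 9.9°, giving θ ≈ 143 + 9.9 = 152.9°.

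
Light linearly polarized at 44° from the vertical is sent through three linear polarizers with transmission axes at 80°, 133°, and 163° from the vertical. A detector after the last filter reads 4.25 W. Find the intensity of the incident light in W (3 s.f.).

I₀ ≈ 23.9 W

By Malus's law, I₁ = I₀ cos²(80° − 44°) = I₀ cos²(36°) = 0.6545 I₀.
I₂ = I₁ cos²(133° − 80°) = 0.6545 I₀ · cos²(53°) = 0.2371 I₀.
I₃ = I₂ cos²(163° − 133°) = 0.2371 I₀ · cos²(30°) = 0.1778 I₀.
So 4.25 W = 0.1778 I₀, giving I₀ = 4.25/0.1778 = 23.9 W.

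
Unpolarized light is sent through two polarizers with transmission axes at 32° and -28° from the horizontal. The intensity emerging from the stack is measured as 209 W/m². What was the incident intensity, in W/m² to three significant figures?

Unpolarized light through the first polarizer → I₁ = ½ I₀, now polarized at 32°.
I₂ = I₁ cos²(-28° − 32°) = 0.5 I₀ · cos²(60°) = 0.125 I₀.
So 209 W/m² = 0.125 I₀, giving I₀ = 209/0.125 = 1672 W/m².

I₀ ≈ 1670 W/m²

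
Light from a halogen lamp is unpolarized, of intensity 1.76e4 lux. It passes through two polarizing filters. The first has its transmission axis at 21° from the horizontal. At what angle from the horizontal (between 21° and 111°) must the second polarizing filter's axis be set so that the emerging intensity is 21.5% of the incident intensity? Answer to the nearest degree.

θ ≈ 70°

Unpolarized light through the first polarizer → I₁ = ½ I₀, now polarized at 21°.
Need I₂/I₀ = 0.215, so cos²(θ − 21°) = 0.215 / 0.5 = 0.43.
θ − 21° = arccos(√0.43) = 49.0°, giving θ ≈ 21 + 49.0 = 70.0°.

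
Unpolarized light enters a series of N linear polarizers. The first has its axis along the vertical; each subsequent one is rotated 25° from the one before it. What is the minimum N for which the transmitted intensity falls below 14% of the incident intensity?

First polarizer halves the unpolarized light: factor 1/2.
Each further stage multiplies by cos²(25°) = 0.8214.
After N polarizers: T = 0.5·0.8214^(N−1). Require T < 0.14 ⇒ N−1 > ln(0.14/0.5)/ln(0.8214) = 6.47, so N−1 ≥ 7 and N = 8.
Check: N=8 gives T = 0.1261 < 0.14; N=7 gives T = 0.1536.

N = 8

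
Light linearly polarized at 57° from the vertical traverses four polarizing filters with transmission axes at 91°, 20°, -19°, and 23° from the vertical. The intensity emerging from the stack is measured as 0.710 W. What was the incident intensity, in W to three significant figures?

I₁ = I₀ cos²(91° − 57°) = I₀ cos²(34°) = 0.6873 I₀.
I₂ = I₁ cos²(20° − 91°) = 0.6873 I₀ · cos²(71°) = 0.07285 I₀.
I₃ = I₂ cos²(-19° − 20°) = 0.07285 I₀ · cos²(39°) = 0.044 I₀.
I₄ = I₃ cos²(23° + 19°) = 0.044 I₀ · cos²(42°) = 0.0243 I₀.
So 0.710 W = 0.0243 I₀, giving I₀ = 0.710/0.0243 = 29.22 W.

I₀ ≈ 29.2 W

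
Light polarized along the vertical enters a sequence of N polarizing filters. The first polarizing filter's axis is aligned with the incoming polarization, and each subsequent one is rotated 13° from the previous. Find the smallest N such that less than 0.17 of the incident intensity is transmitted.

N = 36

First polarizer is aligned with the polarization: full transmission.
Each further stage multiplies by cos²(13°) = 0.9494.
After N polarizers: T = 0.9494^(N−1). Require T < 0.17 ⇒ N−1 > ln(0.17)/ln(0.9494) = 34.12, so N−1 ≥ 35 and N = 36.
Check: N=36 gives T = 0.1624 < 0.17; N=35 gives T = 0.1711.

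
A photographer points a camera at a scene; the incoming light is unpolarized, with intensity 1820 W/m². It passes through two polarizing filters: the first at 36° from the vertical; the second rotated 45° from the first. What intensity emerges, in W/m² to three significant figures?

Unpolarized light through the first polarizer → I₁ = 1820 W/m²/2 = 910 W/m², polarized at 36°.
I₂ = I₁ · cos²(45°) = 910 · 0.5 = 455 W/m².

I ≈ 455 W/m²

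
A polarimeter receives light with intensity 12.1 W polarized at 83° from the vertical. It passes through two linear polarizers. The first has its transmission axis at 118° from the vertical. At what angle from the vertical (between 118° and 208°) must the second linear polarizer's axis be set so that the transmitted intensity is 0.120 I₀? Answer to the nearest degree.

By Malus's law, I₁ = I₀ cos²(118° − 83°) = I₀ cos²(35°) = 0.671 I₀.
Need I₂/I₀ = 0.12, so cos²(θ − 118°) = 0.12 / 0.671 = 0.1788.
θ − 118° = arccos(√0.1788) = 65.0°, giving θ ≈ 118 + 65.0 = 183.0°.

θ ≈ 183°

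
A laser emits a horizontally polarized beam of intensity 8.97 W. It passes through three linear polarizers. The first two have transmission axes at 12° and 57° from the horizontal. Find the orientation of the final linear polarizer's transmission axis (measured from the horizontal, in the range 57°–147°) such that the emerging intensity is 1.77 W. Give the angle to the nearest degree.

θ ≈ 107°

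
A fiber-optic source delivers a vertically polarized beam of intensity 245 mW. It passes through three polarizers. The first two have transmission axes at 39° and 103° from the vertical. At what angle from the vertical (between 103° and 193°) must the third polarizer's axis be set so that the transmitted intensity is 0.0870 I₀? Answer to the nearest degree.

θ ≈ 133°

I₁ = I₀ cos²(39° − 0°) = I₀ cos²(39°) = 0.604 I₀.
I₂ = I₁ cos²(103° − 39°) = 0.604 I₀ · cos²(64°) = 0.1161 I₀.
Need I₃/I₀ = 0.087, so cos²(θ − 103°) = 0.087 / 0.1161 = 0.7496.
θ − 103° = arccos(√0.7496) = 30.0°, giving θ ≈ 103 + 30.0 = 133.0°.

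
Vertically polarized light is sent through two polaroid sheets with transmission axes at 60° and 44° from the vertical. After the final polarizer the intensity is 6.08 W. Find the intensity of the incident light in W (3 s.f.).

I₀ ≈ 26.3 W

By Malus's law, I₁ = I₀ cos²(60° − 0°) = I₀ cos²(60°) = 0.25 I₀.
I₂ = I₁ cos²(44° − 60°) = 0.25 I₀ · cos²(16°) = 0.231 I₀.
So 6.08 W = 0.231 I₀, giving I₀ = 6.08/0.231 = 26.32 W.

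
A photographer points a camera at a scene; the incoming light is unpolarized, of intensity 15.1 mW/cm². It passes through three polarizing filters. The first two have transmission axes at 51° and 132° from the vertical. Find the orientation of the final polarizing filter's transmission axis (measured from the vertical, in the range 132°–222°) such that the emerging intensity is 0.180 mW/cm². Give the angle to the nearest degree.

θ ≈ 141°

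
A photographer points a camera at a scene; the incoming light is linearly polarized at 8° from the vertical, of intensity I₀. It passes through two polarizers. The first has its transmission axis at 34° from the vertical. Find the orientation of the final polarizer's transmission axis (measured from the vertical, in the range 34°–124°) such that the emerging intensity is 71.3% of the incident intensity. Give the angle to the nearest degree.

I₁ = I₀ cos²(34° − 8°) = I₀ cos²(26°) = 0.8078 I₀.
Need I₂/I₀ = 0.713, so cos²(θ − 34°) = 0.713 / 0.8078 = 0.8826.
θ − 34° = arccos(√0.8826) = 20.0°, giving θ ≈ 34 + 20.0 = 54.0°.

θ ≈ 54°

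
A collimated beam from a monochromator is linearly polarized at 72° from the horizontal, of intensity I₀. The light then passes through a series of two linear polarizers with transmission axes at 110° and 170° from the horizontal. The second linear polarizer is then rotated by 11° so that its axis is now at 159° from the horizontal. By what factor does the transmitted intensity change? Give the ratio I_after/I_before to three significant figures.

I_new/I_old ≈ 1.72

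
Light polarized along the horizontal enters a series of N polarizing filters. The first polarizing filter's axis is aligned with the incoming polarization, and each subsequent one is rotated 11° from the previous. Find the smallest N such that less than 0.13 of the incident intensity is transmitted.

N = 57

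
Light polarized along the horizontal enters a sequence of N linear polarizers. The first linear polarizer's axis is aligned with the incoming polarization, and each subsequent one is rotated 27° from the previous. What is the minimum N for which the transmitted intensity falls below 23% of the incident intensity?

First polarizer is aligned with the polarization: full transmission.
Each further stage multiplies by cos²(27°) = 0.7939.
After N polarizers: T = 0.7939^(N−1). Require T < 0.23 ⇒ N−1 > ln(0.23)/ln(0.7939) = 6.37, so N−1 ≥ 7 and N = 8.
Check: N=8 gives T = 0.1988 < 0.23; N=7 gives T = 0.2504.

N = 8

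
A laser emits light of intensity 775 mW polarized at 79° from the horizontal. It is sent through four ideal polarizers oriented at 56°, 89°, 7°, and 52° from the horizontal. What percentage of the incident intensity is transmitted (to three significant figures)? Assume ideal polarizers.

By Malus's law, I₁ = 775 mW · cos²(23°) = 656.7 mW.
I₂ = I₁ · cos²(33°) = 656.7 · 0.7034 = 461.9 mW.
I₃ = I₂ · cos²(82°) = 461.9 · 0.01937 = 8.946 mW.
I₄ = I₃ · cos²(45°) = 8.946 · 0.5 = 4.473 mW.
That is 0.5772% of the incident intensity.

≈ 0.577%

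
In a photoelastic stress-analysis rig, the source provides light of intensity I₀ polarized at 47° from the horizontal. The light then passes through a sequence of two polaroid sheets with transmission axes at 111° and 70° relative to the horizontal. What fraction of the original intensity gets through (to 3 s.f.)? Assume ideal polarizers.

≈ 0.109 I₀

By Malus's law, I₁ = I₀ cos²(111° − 47°) = I₀ cos²(64°) = 0.1922 I₀.
I₂ = I₁ cos²(70° − 111°) = 0.1922 I₀ · cos²(41°) = 0.1095 I₀.
Transmitted fraction = 0.1095.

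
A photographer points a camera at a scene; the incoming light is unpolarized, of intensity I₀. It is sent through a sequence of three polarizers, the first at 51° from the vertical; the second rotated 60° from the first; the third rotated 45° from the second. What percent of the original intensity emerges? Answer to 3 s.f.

≈ 6.25%

Unpolarized light through the first polarizer → I₁ = ½ I₀, now polarized at 51°.
I₂ = I₁ cos²(60°) = 0.5 · 0.25 I₀ = 0.125 I₀.
I₃ = I₂ cos²(45°) = 0.125 · 0.5 I₀ = 0.0625 I₀.
That is 6.25% of the incident intensity.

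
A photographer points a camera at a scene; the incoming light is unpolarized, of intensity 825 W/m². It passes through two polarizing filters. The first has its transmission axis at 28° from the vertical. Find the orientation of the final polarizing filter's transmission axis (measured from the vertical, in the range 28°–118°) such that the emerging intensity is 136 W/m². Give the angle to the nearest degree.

θ ≈ 83°

Unpolarized light through the first polarizer → I₁ = ½ I₀, now polarized at 28°.
Target fraction: 136 / 825 W/m² = 0.1648 of I₀.
Need I₂/I₀ = 0.1648, so cos²(θ − 28°) = 0.1648 / 0.5 = 0.3297.
θ − 28° = arccos(√0.3297) = 55.0°, giving θ ≈ 28 + 55.0 = 83.0°.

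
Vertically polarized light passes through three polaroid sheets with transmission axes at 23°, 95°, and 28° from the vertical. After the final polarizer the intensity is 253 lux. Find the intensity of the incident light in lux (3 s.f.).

I₀ ≈ 2.05e4 lux

I₁ = I₀ cos²(23° − 0°) = I₀ cos²(23°) = 0.8473 I₀.
I₂ = I₁ cos²(95° − 23°) = 0.8473 I₀ · cos²(72°) = 0.08091 I₀.
I₃ = I₂ cos²(28° − 95°) = 0.08091 I₀ · cos²(67°) = 0.01235 I₀.
So 253 lux = 0.01235 I₀, giving I₀ = 253/0.01235 = 2.048e+04 lux.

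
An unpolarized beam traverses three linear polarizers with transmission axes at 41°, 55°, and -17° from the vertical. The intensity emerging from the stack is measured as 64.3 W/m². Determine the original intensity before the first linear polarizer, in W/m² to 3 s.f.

I₀ ≈ 1430 W/m²

Unpolarized light through the first polarizer → I₁ = ½ I₀, now polarized at 41°.
I₂ = I₁ cos²(55° − 41°) = 0.5 I₀ · cos²(14°) = 0.4707 I₀.
I₃ = I₂ cos²(-17° − 55°) = 0.4707 I₀ · cos²(72°) = 0.04495 I₀.
So 64.3 W/m² = 0.04495 I₀, giving I₀ = 64.3/0.04495 = 1430 W/m².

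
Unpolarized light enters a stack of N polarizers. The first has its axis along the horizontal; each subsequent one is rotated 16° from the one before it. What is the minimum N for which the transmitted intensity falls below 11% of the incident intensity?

N = 21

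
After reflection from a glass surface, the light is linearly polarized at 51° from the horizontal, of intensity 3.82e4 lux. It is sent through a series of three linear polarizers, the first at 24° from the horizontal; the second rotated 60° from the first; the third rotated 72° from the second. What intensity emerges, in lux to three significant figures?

I ≈ 724 lux

I₁ = 3.82e4 lux · cos²(27°) = 3.033e+04 lux.
I₂ = I₁ · cos²(60°) = 3.033e+04 · 0.25 = 7582 lux.
I₃ = I₂ · cos²(72°) = 7582 · 0.09549 = 724 lux.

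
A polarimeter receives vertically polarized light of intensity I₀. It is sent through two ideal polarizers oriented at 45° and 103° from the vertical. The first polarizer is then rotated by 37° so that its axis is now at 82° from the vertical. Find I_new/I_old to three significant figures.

I_new/I_old ≈ 0.120

Before rotation:
By Malus's law, I₁ = I₀ cos²(45° − 0°) = I₀ cos²(45°) = 0.5 I₀.
I₂ = I₁ cos²(103° − 45°) = 0.5 I₀ · cos²(58°) = 0.1404 I₀.
After rotation:
I₁ = I₀ cos²(82° − 0°) = I₀ cos²(82°) = 0.01937 I₀.
I₂ = I₁ cos²(103° − 82°) = 0.01937 I₀ · cos²(21°) = 0.01688 I₀.
Ratio = 0.01688 / 0.1404 = 0.1202.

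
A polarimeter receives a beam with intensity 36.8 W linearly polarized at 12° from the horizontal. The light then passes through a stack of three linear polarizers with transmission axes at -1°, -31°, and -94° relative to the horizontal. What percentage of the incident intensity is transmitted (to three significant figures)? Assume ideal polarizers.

≈ 14.7%

By Malus's law, I₁ = 36.8 W · cos²(13°) = 34.94 W.
I₂ = I₁ · cos²(30°) = 34.94 · 0.75 = 26.2 W.
I₃ = I₂ · cos²(63°) = 26.2 · 0.2061 = 5.401 W.
That is 14.68% of the incident intensity.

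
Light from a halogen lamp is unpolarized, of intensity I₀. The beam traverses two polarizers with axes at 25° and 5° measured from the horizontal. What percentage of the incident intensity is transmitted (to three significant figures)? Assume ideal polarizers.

Unpolarized light through the first polarizer → I₁ = ½ I₀, now polarized at 25°.
I₂ = I₁ cos²(5° − 25°) = 0.5 I₀ · cos²(20°) = 0.4415 I₀.
That is 44.15% of the incident intensity.

≈ 44.2%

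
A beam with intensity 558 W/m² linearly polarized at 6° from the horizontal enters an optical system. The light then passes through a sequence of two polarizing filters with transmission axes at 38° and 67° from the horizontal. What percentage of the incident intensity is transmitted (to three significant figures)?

≈ 55.0%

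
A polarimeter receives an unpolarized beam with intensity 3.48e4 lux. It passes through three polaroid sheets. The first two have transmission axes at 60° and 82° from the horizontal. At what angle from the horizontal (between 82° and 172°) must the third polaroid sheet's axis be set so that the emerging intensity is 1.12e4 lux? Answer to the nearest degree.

θ ≈ 112°

Unpolarized light through the first polarizer → I₁ = ½ I₀, now polarized at 60°.
I₂ = I₁ cos²(82° − 60°) = 0.5 I₀ · cos²(22°) = 0.4298 I₀.
Target fraction: 1.12e4 / 3.48e4 lux = 0.3218 of I₀.
Need I₃/I₀ = 0.3218, so cos²(θ − 82°) = 0.3218 / 0.4298 = 0.7488.
θ − 82° = arccos(√0.7488) = 30.1°, giving θ ≈ 82 + 30.1 = 112.1°.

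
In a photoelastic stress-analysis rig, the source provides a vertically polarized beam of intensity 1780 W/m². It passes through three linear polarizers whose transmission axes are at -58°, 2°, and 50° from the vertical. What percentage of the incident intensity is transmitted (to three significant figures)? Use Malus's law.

≈ 3.14%

By Malus's law, I₁ = 1780 W/m² · cos²(58°) = 499.8 W/m².
I₂ = I₁ · cos²(60°) = 499.8 · 0.25 = 125 W/m².
I₃ = I₂ · cos²(48°) = 125 · 0.4477 = 55.95 W/m².
That is 3.143% of the incident intensity.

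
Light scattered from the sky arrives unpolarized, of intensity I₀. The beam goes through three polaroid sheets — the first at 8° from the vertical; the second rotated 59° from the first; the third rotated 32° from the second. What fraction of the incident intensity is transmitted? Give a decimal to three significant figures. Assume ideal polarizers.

Unpolarized light through the first polarizer → I₁ = ½ I₀, now polarized at 8°.
I₂ = I₁ cos²(59°) = 0.5 · 0.2653 I₀ = 0.1326 I₀.
I₃ = I₂ cos²(32°) = 0.1326 · 0.7192 I₀ = 0.09539 I₀.
Transmitted fraction = 0.09539.

≈ 0.0954 I₀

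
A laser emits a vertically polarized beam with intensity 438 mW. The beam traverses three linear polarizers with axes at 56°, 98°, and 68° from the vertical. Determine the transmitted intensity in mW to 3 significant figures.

I ≈ 56.7 mW

By Malus's law, I₁ = 438 mW · cos²(56°) = 137 mW.
I₂ = I₁ · cos²(42°) = 137 · 0.5523 = 75.64 mW.
I₃ = I₂ · cos²(30°) = 75.64 · 0.75 = 56.73 mW.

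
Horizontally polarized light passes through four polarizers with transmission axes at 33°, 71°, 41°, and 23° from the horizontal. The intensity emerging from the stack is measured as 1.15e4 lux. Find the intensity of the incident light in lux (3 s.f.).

I₀ ≈ 3.88e4 lux

I₁ = I₀ cos²(33° − 0°) = I₀ cos²(33°) = 0.7034 I₀.
I₂ = I₁ cos²(71° − 33°) = 0.7034 I₀ · cos²(38°) = 0.4368 I₀.
I₃ = I₂ cos²(41° − 71°) = 0.4368 I₀ · cos²(30°) = 0.3276 I₀.
I₄ = I₃ cos²(23° − 41°) = 0.3276 I₀ · cos²(18°) = 0.2963 I₀.
So 1.15e4 lux = 0.2963 I₀, giving I₀ = 1.15e4/0.2963 = 3.881e+04 lux.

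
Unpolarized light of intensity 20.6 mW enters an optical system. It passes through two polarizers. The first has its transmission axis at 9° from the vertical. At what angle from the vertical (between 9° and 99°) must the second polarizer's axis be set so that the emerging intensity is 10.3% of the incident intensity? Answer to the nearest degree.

θ ≈ 72°

Unpolarized light through the first polarizer → I₁ = ½ I₀, now polarized at 9°.
Need I₂/I₀ = 0.103, so cos²(θ − 9°) = 0.103 / 0.5 = 0.206.
θ − 9° = arccos(√0.206) = 63.0°, giving θ ≈ 9 + 63.0 = 72.0°.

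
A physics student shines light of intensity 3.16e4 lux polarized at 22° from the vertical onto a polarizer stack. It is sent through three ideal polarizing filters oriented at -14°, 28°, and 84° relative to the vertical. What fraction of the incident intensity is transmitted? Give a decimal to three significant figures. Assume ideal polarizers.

I₁ = 3.16e4 lux · cos²(36°) = 2.068e+04 lux.
I₂ = I₁ · cos²(42°) = 2.068e+04 · 0.5523 = 1.142e+04 lux.
I₃ = I₂ · cos²(56°) = 1.142e+04 · 0.3127 = 3572 lux.
Transmitted fraction = 0.113.

I/I₀ ≈ 0.113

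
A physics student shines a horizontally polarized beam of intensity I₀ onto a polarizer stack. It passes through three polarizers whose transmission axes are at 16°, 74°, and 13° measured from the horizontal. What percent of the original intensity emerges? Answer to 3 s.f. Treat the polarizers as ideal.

By Malus's law, I₁ = I₀ cos²(16° − 0°) = I₀ cos²(16°) = 0.924 I₀.
I₂ = I₁ cos²(74° − 16°) = 0.924 I₀ · cos²(58°) = 0.2595 I₀.
I₃ = I₂ cos²(13° − 74°) = 0.2595 I₀ · cos²(61°) = 0.06099 I₀.
That is 6.099% of the incident intensity.

≈ 6.10%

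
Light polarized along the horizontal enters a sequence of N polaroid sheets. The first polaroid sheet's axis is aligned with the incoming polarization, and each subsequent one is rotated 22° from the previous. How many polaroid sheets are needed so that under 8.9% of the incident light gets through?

First polarizer is aligned with the polarization: full transmission.
Each further stage multiplies by cos²(22°) = 0.8597.
After N polarizers: T = 0.8597^(N−1). Require T < 0.089 ⇒ N−1 > ln(0.089)/ln(0.8597) = 16.00, so N−1 ≥ 16 and N = 17.
Check: N=17 gives T = 0.08898 < 0.089; N=16 gives T = 0.1035.

N = 17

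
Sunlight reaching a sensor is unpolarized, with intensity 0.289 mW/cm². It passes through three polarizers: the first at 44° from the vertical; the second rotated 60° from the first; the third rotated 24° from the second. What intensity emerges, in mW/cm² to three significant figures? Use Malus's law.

Unpolarized light through the first polarizer → I₁ = 0.289 mW/cm²/2 = 0.1445 mW/cm², polarized at 44°.
I₂ = I₁ · cos²(60°) = 0.1445 · 0.25 = 0.03613 mW/cm².
I₃ = I₂ · cos²(24°) = 0.03613 · 0.8346 = 0.03015 mW/cm².

I ≈ 0.0301 mW/cm²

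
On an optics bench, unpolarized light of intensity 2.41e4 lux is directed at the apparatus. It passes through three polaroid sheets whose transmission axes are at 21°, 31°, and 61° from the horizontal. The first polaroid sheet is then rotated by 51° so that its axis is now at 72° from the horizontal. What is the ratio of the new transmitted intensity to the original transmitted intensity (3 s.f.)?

I_new/I_old ≈ 0.587

Before rotation:
Unpolarized light through the first polarizer → I₁ = ½ I₀, now polarized at 21°.
I₂ = I₁ cos²(31° − 21°) = 0.5 I₀ · cos²(10°) = 0.4849 I₀.
I₃ = I₂ cos²(61° − 31°) = 0.4849 I₀ · cos²(30°) = 0.3637 I₀.
After rotation:
Unpolarized light through the first polarizer → I₁ = ½ I₀, now polarized at 72°.
I₂ = I₁ cos²(31° − 72°) = 0.5 I₀ · cos²(41°) = 0.2848 I₀.
I₃ = I₂ cos²(61° − 31°) = 0.2848 I₀ · cos²(30°) = 0.2136 I₀.
Ratio = 0.2136 / 0.3637 = 0.5873.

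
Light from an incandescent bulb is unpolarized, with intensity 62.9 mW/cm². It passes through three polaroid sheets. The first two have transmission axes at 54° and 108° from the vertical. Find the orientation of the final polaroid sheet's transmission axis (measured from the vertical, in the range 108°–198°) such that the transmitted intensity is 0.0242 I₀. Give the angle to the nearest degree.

θ ≈ 176°

Unpolarized light through the first polarizer → I₁ = ½ I₀, now polarized at 54°.
I₂ = I₁ cos²(108° − 54°) = 0.5 I₀ · cos²(54°) = 0.1727 I₀.
Need I₃/I₀ = 0.0242, so cos²(θ − 108°) = 0.0242 / 0.1727 = 0.1401.
θ − 108° = arccos(√0.1401) = 68.0°, giving θ ≈ 108 + 68.0 = 176.0°.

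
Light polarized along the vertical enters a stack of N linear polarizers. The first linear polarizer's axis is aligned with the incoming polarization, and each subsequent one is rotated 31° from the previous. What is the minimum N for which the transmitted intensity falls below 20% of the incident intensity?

First polarizer is aligned with the polarization: full transmission.
Each further stage multiplies by cos²(31°) = 0.7347.
After N polarizers: T = 0.7347^(N−1). Require T < 0.20 ⇒ N−1 > ln(0.20)/ln(0.7347) = 5.22, so N−1 ≥ 6 and N = 7.
Check: N=7 gives T = 0.1573 < 0.20; N=6 gives T = 0.2141.

N = 7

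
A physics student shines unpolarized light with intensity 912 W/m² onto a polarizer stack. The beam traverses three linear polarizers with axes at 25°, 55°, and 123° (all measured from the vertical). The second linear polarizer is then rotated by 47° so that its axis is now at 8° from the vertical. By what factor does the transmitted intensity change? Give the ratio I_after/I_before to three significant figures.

I_new/I_old ≈ 1.55

Before rotation:
Unpolarized light through the first polarizer → I₁ = ½ I₀, now polarized at 25°.
I₂ = I₁ cos²(55° − 25°) = 0.5 I₀ · cos²(30°) = 0.375 I₀.
I₃ = I₂ cos²(123° − 55°) = 0.375 I₀ · cos²(68°) = 0.05262 I₀.
After rotation:
Unpolarized light through the first polarizer → I₁ = ½ I₀, now polarized at 25°.
I₂ = I₁ cos²(8° − 25°) = 0.5 I₀ · cos²(17°) = 0.4573 I₀.
Angle between axes 2 and 3: 65°. I₃ = 0.4573 I₀ · cos²(65°) = 0.08167 I₀.
Ratio = 0.08167 / 0.05262 = 1.552.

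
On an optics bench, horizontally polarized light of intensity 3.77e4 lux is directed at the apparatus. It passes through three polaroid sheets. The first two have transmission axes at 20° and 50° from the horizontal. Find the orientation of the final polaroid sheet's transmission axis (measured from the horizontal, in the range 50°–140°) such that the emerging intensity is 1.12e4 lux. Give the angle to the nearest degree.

θ ≈ 98°

I₁ = I₀ cos²(20° − 0°) = I₀ cos²(20°) = 0.883 I₀.
I₂ = I₁ cos²(50° − 20°) = 0.883 I₀ · cos²(30°) = 0.6623 I₀.
Target fraction: 1.12e4 / 3.77e4 lux = 0.2971 of I₀.
Need I₃/I₀ = 0.2971, so cos²(θ − 50°) = 0.2971 / 0.6623 = 0.4486.
θ − 50° = arccos(√0.4486) = 48.0°, giving θ ≈ 50 + 48.0 = 98.0°.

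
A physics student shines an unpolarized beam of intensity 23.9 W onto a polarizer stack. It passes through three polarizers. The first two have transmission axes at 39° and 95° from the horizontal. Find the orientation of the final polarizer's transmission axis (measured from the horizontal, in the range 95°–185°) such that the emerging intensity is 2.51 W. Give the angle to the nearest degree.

θ ≈ 130°

Unpolarized light through the first polarizer → I₁ = ½ I₀, now polarized at 39°.
I₂ = I₁ cos²(95° − 39°) = 0.5 I₀ · cos²(56°) = 0.1563 I₀.
Target fraction: 2.51 / 23.9 W = 0.105 of I₀.
Need I₃/I₀ = 0.105, so cos²(θ − 95°) = 0.105 / 0.1563 = 0.6717.
θ − 95° = arccos(√0.6717) = 35.0°, giving θ ≈ 95 + 35.0 = 130.0°.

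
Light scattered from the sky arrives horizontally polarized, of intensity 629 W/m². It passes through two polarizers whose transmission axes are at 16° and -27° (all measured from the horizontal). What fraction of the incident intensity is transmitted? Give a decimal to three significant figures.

I/I₀ ≈ 0.494

I₁ = 629 W/m² · cos²(16°) = 581.2 W/m².
I₂ = I₁ · cos²(43°) = 581.2 · 0.5349 = 310.9 W/m².
Transmitted fraction = 0.4942.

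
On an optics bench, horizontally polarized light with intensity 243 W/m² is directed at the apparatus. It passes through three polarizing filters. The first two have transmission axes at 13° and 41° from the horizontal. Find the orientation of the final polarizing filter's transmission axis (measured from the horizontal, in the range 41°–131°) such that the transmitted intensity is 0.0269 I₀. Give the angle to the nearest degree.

By Malus's law, I₁ = I₀ cos²(13° − 0°) = I₀ cos²(13°) = 0.9494 I₀.
I₂ = I₁ cos²(41° − 13°) = 0.9494 I₀ · cos²(28°) = 0.7401 I₀.
Need I₃/I₀ = 0.0269, so cos²(θ − 41°) = 0.0269 / 0.7401 = 0.03634.
θ − 41° = arccos(√0.03634) = 79.0°, giving θ ≈ 41 + 79.0 = 120.0°.

θ ≈ 120°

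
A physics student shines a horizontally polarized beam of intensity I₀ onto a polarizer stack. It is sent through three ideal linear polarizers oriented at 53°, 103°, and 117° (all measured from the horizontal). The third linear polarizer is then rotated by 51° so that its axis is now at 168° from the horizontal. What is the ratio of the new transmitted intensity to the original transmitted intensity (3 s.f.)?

I_new/I_old ≈ 0.190

Before rotation:
By Malus's law, I₁ = I₀ cos²(53° − 0°) = I₀ cos²(53°) = 0.3622 I₀.
I₂ = I₁ cos²(103° − 53°) = 0.3622 I₀ · cos²(50°) = 0.1496 I₀.
I₃ = I₂ cos²(117° − 103°) = 0.1496 I₀ · cos²(14°) = 0.1409 I₀.
After rotation:
I₁ = I₀ cos²(53° − 0°) = I₀ cos²(53°) = 0.3622 I₀.
I₂ = I₁ cos²(103° − 53°) = 0.3622 I₀ · cos²(50°) = 0.1496 I₀.
I₃ = I₂ cos²(168° − 103°) = 0.1496 I₀ · cos²(65°) = 0.02673 I₀.
Ratio = 0.02673 / 0.1409 = 0.1897.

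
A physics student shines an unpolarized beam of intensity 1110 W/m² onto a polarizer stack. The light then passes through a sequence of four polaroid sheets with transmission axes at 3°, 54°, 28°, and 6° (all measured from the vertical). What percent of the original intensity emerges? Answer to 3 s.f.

≈ 13.8%

Unpolarized light through the first polarizer → I₁ = 1110 W/m²/2 = 555 W/m², polarized at 3°.
I₂ = I₁ · cos²(51°) = 555 · 0.396 = 219.8 W/m².
I₃ = I₂ · cos²(26°) = 219.8 · 0.8078 = 177.6 W/m².
I₄ = I₃ · cos²(22°) = 177.6 · 0.8597 = 152.6 W/m².
That is 13.75% of the incident intensity.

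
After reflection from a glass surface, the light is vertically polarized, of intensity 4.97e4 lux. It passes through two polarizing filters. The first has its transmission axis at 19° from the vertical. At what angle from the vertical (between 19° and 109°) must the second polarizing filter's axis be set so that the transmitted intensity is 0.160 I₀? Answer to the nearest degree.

θ ≈ 84°

By Malus's law, I₁ = I₀ cos²(19° − 0°) = I₀ cos²(19°) = 0.894 I₀.
Need I₂/I₀ = 0.16, so cos²(θ − 19°) = 0.16 / 0.894 = 0.179.
θ − 19° = arccos(√0.179) = 65.0°, giving θ ≈ 19 + 65.0 = 84.0°.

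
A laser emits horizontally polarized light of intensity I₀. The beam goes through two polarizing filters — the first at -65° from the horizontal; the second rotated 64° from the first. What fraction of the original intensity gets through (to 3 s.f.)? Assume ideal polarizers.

≈ 0.0343 I₀

By Malus's law, I₁ = I₀ cos²(-65° − 0°) = I₀ cos²(65°) = 0.1786 I₀.
I₂ = I₁ cos²(64°) = 0.1786 · 0.1922 I₀ = 0.03432 I₀.
Transmitted fraction = 0.03432.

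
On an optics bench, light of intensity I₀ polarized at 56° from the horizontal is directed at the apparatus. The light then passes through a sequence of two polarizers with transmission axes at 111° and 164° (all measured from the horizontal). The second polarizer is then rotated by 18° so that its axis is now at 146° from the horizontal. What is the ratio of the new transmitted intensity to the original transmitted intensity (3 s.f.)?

I_new/I_old ≈ 1.85

Before rotation:
I₁ = I₀ cos²(111° − 56°) = I₀ cos²(55°) = 0.329 I₀.
I₂ = I₁ cos²(164° − 111°) = 0.329 I₀ · cos²(53°) = 0.1192 I₀.
After rotation:
I₁ = I₀ cos²(111° − 56°) = I₀ cos²(55°) = 0.329 I₀.
I₂ = I₁ cos²(146° − 111°) = 0.329 I₀ · cos²(35°) = 0.2208 I₀.
Ratio = 0.2208 / 0.1192 = 1.853.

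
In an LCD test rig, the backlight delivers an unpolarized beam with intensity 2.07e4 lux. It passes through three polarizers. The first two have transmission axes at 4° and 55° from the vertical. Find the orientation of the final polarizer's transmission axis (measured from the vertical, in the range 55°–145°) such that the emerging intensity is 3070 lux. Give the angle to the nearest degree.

θ ≈ 85°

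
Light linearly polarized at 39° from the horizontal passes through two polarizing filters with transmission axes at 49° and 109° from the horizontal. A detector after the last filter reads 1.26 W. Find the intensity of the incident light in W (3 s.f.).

I₀ ≈ 5.20 W

By Malus's law, I₁ = I₀ cos²(49° − 39°) = I₀ cos²(10°) = 0.9698 I₀.
I₂ = I₁ cos²(109° − 49°) = 0.9698 I₀ · cos²(60°) = 0.2425 I₀.
So 1.26 W = 0.2425 I₀, giving I₀ = 1.26/0.2425 = 5.197 W.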